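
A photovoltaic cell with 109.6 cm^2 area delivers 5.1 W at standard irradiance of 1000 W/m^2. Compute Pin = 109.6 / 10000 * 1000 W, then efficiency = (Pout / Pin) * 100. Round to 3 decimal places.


First compute the input power:
  Pin = area_cm2 / 10000 * G = 109.6 / 10000 * 1000 = 10.96 W
Then compute efficiency:
  Efficiency = (Pout / Pin) * 100 = (5.1 / 10.96) * 100
  Efficiency = 46.533%

46.533


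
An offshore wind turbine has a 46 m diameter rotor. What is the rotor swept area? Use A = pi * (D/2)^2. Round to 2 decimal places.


Compute the rotor radius:
  r = D / 2 = 46 / 2 = 23.0 m
Calculate swept area:
  A = pi * r^2 = pi * 23.0^2
  A = 1661.90 m^2

1661.90


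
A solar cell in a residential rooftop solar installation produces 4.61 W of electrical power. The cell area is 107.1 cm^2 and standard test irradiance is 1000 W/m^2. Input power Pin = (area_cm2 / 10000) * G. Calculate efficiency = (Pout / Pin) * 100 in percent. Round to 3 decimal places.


First compute the input power:
  Pin = area_cm2 / 10000 * G = 107.1 / 10000 * 1000 = 10.71 W
Then compute efficiency:
  Efficiency = (Pout / Pin) * 100 = (4.61 / 10.71) * 100
  Efficiency = 43.044%

43.044


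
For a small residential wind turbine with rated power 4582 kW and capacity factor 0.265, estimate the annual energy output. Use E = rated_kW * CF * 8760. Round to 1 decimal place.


Annual energy = rated_kW * capacity_factor * hours_per_year
Given: P_rated = 4582 kW, CF = 0.265, hours = 8760
E = 4582 * 0.265 * 8760
E = 10636654.8 kWh

10636654.8


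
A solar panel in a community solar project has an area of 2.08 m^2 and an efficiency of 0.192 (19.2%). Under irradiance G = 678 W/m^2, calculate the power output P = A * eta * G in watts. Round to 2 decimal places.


Use the solar power formula P = A * eta * G.
Given: A = 2.08 m^2, eta = 0.192, G = 678 W/m^2
P = 2.08 * 0.192 * 678
P = 270.77 W

270.77


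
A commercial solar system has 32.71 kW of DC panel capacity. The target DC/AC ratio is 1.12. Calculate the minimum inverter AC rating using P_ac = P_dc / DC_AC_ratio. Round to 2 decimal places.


The inverter AC capacity is determined by the DC/AC ratio.
Given: P_dc = 32.71 kW, DC/AC ratio = 1.12
P_ac = P_dc / ratio = 32.71 / 1.12
P_ac = 29.21 kW

29.21


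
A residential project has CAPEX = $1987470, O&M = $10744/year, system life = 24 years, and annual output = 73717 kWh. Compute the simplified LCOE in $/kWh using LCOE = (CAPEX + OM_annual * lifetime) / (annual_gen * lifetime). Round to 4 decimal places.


Total cost = CAPEX + OM * lifetime = 1987470 + 10744 * 24 = 1987470 + 257856 = 2245326
Total generation = annual * lifetime = 73717 * 24 = 1769208 kWh
LCOE = 2245326 / 1769208
LCOE = 1.2691 $/kWh

1.2691


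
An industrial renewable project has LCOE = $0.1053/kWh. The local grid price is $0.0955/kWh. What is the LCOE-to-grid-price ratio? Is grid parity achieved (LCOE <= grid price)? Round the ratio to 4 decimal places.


Compare LCOE to grid price:
  LCOE = $0.1053/kWh, Grid price = $0.0955/kWh
  Ratio = LCOE / grid_price = 0.1053 / 0.0955 = 1.1026
  Grid parity achieved (ratio <= 1)? no

1.1026


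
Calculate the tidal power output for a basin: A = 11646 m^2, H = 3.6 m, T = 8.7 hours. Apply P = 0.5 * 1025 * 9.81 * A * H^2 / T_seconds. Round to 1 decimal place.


Convert period to seconds: T = 8.7 * 3600 = 31320.0 s
H^2 = 3.6^2 = 12.96
P = 0.5 * rho * g * A * H^2 / T
P = 0.5 * 1025 * 9.81 * 11646 * 12.96 / 31320.0
P = 24228.3 W

24228.3


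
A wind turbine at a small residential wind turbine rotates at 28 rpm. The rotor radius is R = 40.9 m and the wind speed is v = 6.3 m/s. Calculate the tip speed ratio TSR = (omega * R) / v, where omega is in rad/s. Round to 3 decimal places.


Convert rotational speed to rad/s:
  omega = 28 * 2 * pi / 60 = 2.9322 rad/s
Compute tip speed:
  v_tip = omega * R = 2.9322 * 40.9 = 119.925 m/s
Tip speed ratio:
  TSR = v_tip / v_wind = 119.925 / 6.3 = 19.036

19.036


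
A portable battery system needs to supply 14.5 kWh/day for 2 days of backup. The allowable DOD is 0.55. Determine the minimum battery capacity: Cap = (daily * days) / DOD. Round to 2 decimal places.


Total energy needed = daily * days = 14.5 * 2 = 29.0 kWh
Account for depth of discharge:
  Cap = total_energy / DOD = 29.0 / 0.55
  Cap = 52.73 kWh

52.73


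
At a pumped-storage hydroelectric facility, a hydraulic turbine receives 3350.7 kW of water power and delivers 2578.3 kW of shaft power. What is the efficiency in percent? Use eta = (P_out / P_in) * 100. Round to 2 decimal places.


Turbine efficiency = (output power / input power) * 100
eta = (2578.3 / 3350.7) * 100
eta = 76.95%

76.95


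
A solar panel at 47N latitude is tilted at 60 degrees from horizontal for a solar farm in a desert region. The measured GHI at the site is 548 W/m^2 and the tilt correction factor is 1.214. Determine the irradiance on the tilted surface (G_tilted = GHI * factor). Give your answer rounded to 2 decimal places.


Identify the given values:
  GHI = 548 W/m^2, tilt correction factor = 1.214
Apply the formula G_tilted = GHI * factor:
  G_tilted = 548 * 1.214
  G_tilted = 665.27 W/m^2

665.27


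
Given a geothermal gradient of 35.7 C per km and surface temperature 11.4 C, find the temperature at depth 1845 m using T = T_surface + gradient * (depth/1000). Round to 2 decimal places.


Convert depth to km: 1845 / 1000 = 1.845 km
Temperature increase = gradient * depth_km = 35.7 * 1.845 = 65.87 C
Temperature at depth = T_surface + delta_T = 11.4 + 65.87
T = 77.27 C

77.27


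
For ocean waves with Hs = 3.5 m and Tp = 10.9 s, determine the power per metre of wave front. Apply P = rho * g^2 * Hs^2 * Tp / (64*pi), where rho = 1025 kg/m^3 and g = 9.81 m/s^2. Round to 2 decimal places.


Apply wave power formula:
  g^2 = 9.81^2 = 96.2361
  Hs^2 = 3.5^2 = 12.25
  Numerator = rho * g^2 * Hs^2 * Tp = 1025 * 96.2361 * 12.25 * 10.9 = 13171173.38
  Denominator = 64 * pi = 201.0619
  P = 13171173.38 / 201.0619 = 65508.04 W/m

65508.04


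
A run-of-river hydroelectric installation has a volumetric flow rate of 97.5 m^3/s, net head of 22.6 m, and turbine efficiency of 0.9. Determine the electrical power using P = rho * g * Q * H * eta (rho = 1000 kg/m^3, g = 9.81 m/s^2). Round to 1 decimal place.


Apply the hydropower formula P = rho * g * Q * H * eta
rho * g = 1000 * 9.81 = 9810.0
P = 9810.0 * 97.5 * 22.6 * 0.9
P = 19454701.5 W

19454701.5


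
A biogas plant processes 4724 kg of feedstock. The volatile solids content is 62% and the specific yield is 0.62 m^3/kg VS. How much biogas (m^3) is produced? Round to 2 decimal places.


Compute volatile solids:
  VS = mass * VS_fraction = 4724 * 0.62 = 2928.88 kg
Calculate biogas volume:
  Biogas = VS * specific_yield = 2928.88 * 0.62
  Biogas = 1815.91 m^3

1815.91


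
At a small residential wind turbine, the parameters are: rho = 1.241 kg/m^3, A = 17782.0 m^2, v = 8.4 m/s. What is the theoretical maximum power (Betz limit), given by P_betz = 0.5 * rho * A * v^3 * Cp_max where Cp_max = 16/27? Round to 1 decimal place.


The Betz coefficient Cp_max = 16/27 = 0.5926
v^3 = 8.4^3 = 592.704
P_betz = 0.5 * rho * A * v^3 * Cp_max
P_betz = 0.5 * 1.241 * 17782.0 * 592.704 * 0.5926
P_betz = 3875399.4 W

3875399.4


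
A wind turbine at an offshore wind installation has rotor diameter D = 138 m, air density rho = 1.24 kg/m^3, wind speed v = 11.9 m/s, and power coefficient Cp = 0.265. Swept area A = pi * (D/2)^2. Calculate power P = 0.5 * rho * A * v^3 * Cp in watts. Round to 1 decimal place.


Step 1 -- Compute swept area:
  A = pi * (D/2)^2 = pi * (138/2)^2 = 14957.12 m^2
Step 2 -- Apply wind power equation:
  P = 0.5 * rho * A * v^3 * Cp
  v^3 = 11.9^3 = 1685.159
  P = 0.5 * 1.24 * 14957.12 * 1685.159 * 0.265
  P = 4141202.8 W

4141202.8


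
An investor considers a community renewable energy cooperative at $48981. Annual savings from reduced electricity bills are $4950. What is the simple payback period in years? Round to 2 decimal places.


Simple payback period = initial cost / annual savings
Payback = 48981 / 4950
Payback = 9.90 years

9.90


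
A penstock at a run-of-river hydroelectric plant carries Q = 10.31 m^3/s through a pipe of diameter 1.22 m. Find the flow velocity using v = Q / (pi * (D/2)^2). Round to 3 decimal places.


Compute pipe cross-sectional area:
  A = pi * (D/2)^2 = pi * (1.22/2)^2 = 1.169 m^2
Calculate velocity:
  v = Q / A = 10.31 / 1.169
  v = 8.820 m/s

8.820


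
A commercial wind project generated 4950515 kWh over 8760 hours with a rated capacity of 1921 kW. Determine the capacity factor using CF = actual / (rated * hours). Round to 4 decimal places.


Capacity factor = actual output / maximum possible output
Maximum possible = rated * hours = 1921 * 8760 = 16827960 kWh
CF = 4950515 / 16827960
CF = 0.2942

0.2942


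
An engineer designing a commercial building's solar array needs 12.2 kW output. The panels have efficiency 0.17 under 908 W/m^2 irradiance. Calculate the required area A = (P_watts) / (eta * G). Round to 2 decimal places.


Convert target power to watts: P = 12.2 * 1000 = 12200.0 W
Compute denominator: eta * G = 0.17 * 908 = 154.36
Required area A = P / (eta * G) = 12200.0 / 154.36
A = 79.04 m^2

79.04


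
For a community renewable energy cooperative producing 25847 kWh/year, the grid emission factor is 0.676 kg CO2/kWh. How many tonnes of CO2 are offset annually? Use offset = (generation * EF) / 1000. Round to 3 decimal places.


CO2 offset in kg = generation * emission_factor
CO2 offset = 25847 * 0.676 = 17472.57 kg
Convert to tonnes:
  CO2 offset = 17472.57 / 1000 = 17.473 tonnes

17.473


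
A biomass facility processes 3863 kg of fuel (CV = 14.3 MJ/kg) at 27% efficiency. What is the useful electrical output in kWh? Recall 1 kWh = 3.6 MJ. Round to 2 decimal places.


Total energy = mass * CV = 3863 * 14.3 = 55240.9 MJ
Useful energy = total * eta = 55240.9 * 0.27 = 14915.04 MJ
Convert to kWh: 14915.04 / 3.6
Useful energy = 4143.07 kWh

4143.07


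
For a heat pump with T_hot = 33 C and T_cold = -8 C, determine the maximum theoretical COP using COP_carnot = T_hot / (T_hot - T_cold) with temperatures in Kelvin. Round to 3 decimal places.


Convert to Kelvin:
  T_hot = 33 + 273.15 = 306.15 K
  T_cold = -8 + 273.15 = 265.15 K
Apply Carnot COP formula:
  COP = T_hot_K / (T_hot_K - T_cold_K) = 306.15 / 41.0
  COP = 7.467

7.467


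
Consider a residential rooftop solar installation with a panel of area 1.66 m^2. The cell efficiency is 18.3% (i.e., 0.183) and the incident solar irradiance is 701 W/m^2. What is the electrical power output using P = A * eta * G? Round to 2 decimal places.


Use the solar power formula P = A * eta * G.
Given: A = 1.66 m^2, eta = 0.183, G = 701 W/m^2
P = 1.66 * 0.183 * 701
P = 212.95 W

212.95


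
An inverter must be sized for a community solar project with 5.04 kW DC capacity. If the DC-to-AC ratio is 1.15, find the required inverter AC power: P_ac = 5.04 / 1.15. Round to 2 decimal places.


The inverter AC capacity is determined by the DC/AC ratio.
Given: P_dc = 5.04 kW, DC/AC ratio = 1.15
P_ac = P_dc / ratio = 5.04 / 1.15
P_ac = 4.38 kW

4.38


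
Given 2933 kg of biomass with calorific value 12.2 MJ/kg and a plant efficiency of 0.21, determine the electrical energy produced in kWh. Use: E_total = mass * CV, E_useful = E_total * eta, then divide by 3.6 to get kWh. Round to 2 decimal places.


Total energy = mass * CV = 2933 * 12.2 = 35782.6 MJ
Useful energy = total * eta = 35782.6 * 0.21 = 7514.35 MJ
Convert to kWh: 7514.35 / 3.6
Useful energy = 2087.32 kWh

2087.32


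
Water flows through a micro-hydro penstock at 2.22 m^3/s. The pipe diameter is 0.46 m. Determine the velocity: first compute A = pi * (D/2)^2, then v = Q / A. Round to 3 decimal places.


Compute pipe cross-sectional area:
  A = pi * (D/2)^2 = pi * (0.46/2)^2 = 0.1662 m^2
Calculate velocity:
  v = Q / A = 2.22 / 0.1662
  v = 13.358 m/s

13.358


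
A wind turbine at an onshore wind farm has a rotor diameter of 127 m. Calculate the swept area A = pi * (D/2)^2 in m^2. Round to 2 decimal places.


Compute the rotor radius:
  r = D / 2 = 127 / 2 = 63.5 m
Calculate swept area:
  A = pi * r^2 = pi * 63.5^2
  A = 12667.69 m^2

12667.69


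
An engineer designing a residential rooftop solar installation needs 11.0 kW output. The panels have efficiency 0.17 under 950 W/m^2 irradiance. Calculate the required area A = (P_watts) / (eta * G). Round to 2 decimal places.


Convert target power to watts: P = 11.0 * 1000 = 11000.0 W
Compute denominator: eta * G = 0.17 * 950 = 161.5
Required area A = P / (eta * G) = 11000.0 / 161.5
A = 68.11 m^2

68.11


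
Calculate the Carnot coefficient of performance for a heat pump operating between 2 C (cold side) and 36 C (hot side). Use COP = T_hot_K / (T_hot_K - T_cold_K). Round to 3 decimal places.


Convert to Kelvin:
  T_hot = 36 + 273.15 = 309.15 K
  T_cold = 2 + 273.15 = 275.15 K
Apply Carnot COP formula:
  COP = T_hot_K / (T_hot_K - T_cold_K) = 309.15 / 34.0
  COP = 9.093

9.093


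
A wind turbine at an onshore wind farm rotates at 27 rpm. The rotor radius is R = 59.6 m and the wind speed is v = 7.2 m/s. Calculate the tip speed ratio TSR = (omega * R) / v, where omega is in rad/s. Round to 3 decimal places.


Convert rotational speed to rad/s:
  omega = 27 * 2 * pi / 60 = 2.8274 rad/s
Compute tip speed:
  v_tip = omega * R = 2.8274 * 59.6 = 168.515 m/s
Tip speed ratio:
  TSR = v_tip / v_wind = 168.515 / 7.2 = 23.405

23.405


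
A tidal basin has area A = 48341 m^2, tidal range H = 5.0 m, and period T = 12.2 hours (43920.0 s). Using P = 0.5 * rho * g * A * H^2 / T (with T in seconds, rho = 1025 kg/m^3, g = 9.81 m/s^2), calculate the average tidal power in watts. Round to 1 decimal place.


Convert period to seconds: T = 12.2 * 3600 = 43920.0 s
H^2 = 5.0^2 = 25.0
P = 0.5 * rho * g * A * H^2 / T
P = 0.5 * 1025 * 9.81 * 48341 * 25.0 / 43920.0
P = 138342.7 W

138342.7


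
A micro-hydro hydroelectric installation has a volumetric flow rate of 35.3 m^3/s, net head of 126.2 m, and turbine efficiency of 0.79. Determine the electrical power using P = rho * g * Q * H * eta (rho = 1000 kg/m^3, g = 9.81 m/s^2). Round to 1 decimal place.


Apply the hydropower formula P = rho * g * Q * H * eta
rho * g = 1000 * 9.81 = 9810.0
P = 9810.0 * 35.3 * 126.2 * 0.79
P = 34524719.5 W

34524719.5


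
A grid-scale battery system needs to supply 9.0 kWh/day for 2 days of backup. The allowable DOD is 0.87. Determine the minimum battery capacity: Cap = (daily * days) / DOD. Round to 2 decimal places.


Total energy needed = daily * days = 9.0 * 2 = 18.0 kWh
Account for depth of discharge:
  Cap = total_energy / DOD = 18.0 / 0.87
  Cap = 20.69 kWh

20.69


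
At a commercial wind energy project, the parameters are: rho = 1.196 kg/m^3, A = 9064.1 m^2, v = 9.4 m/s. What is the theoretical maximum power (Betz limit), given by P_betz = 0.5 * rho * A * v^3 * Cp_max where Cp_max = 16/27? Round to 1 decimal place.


The Betz coefficient Cp_max = 16/27 = 0.5926
v^3 = 9.4^3 = 830.584
P_betz = 0.5 * rho * A * v^3 * Cp_max
P_betz = 0.5 * 1.196 * 9064.1 * 830.584 * 0.5926
P_betz = 2667876.1 W

2667876.1


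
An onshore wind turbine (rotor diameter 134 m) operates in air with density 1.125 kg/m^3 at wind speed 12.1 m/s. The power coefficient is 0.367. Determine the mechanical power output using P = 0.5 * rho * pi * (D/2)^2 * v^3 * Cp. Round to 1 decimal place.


Step 1 -- Compute swept area:
  A = pi * (D/2)^2 = pi * (134/2)^2 = 14102.61 m^2
Step 2 -- Apply wind power equation:
  P = 0.5 * rho * A * v^3 * Cp
  v^3 = 12.1^3 = 1771.561
  P = 0.5 * 1.125 * 14102.61 * 1771.561 * 0.367
  P = 5157558.7 W

5157558.7


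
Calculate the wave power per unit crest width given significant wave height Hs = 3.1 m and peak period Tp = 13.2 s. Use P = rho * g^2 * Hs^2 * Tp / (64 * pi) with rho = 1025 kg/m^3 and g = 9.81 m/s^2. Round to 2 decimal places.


Apply wave power formula:
  g^2 = 9.81^2 = 96.2361
  Hs^2 = 3.1^2 = 9.61
  Numerator = rho * g^2 * Hs^2 * Tp = 1025 * 96.2361 * 9.61 * 13.2 = 12512935.3
  Denominator = 64 * pi = 201.0619
  P = 12512935.3 / 201.0619 = 62234.23 W/m

62234.23


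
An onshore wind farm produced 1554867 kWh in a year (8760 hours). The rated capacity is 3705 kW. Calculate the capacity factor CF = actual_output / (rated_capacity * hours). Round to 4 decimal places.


Capacity factor = actual output / maximum possible output
Maximum possible = rated * hours = 3705 * 8760 = 32455800 kWh
CF = 1554867 / 32455800
CF = 0.0479

0.0479


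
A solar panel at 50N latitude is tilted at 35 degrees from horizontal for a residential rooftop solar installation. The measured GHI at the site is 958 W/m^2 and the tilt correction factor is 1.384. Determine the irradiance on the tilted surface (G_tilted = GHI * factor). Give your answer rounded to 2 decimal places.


Identify the given values:
  GHI = 958 W/m^2, tilt correction factor = 1.384
Apply the formula G_tilted = GHI * factor:
  G_tilted = 958 * 1.384
  G_tilted = 1325.87 W/m^2

1325.87


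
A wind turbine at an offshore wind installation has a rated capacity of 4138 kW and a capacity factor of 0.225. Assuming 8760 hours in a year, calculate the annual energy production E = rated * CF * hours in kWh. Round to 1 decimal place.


Annual energy = rated_kW * capacity_factor * hours_per_year
Given: P_rated = 4138 kW, CF = 0.225, hours = 8760
E = 4138 * 0.225 * 8760
E = 8155998.0 kWh

8155998.0


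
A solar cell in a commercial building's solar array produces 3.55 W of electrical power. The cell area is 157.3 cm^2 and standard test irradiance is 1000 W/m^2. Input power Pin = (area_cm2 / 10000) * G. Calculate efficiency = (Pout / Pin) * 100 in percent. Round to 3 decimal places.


First compute the input power:
  Pin = area_cm2 / 10000 * G = 157.3 / 10000 * 1000 = 15.73 W
Then compute efficiency:
  Efficiency = (Pout / Pin) * 100 = (3.55 / 15.73) * 100
  Efficiency = 22.568%

22.568


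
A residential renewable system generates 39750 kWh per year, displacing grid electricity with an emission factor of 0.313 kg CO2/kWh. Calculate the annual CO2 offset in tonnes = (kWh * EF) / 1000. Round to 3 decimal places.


CO2 offset in kg = generation * emission_factor
CO2 offset = 39750 * 0.313 = 12441.75 kg
Convert to tonnes:
  CO2 offset = 12441.75 / 1000 = 12.442 tonnes

12.442


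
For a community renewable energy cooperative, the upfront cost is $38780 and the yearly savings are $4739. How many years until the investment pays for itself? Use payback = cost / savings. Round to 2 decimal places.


Simple payback period = initial cost / annual savings
Payback = 38780 / 4739
Payback = 8.18 years

8.18


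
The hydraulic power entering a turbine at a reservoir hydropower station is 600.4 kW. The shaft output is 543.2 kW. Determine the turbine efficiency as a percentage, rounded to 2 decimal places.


Turbine efficiency = (output power / input power) * 100
eta = (543.2 / 600.4) * 100
eta = 90.47%

90.47


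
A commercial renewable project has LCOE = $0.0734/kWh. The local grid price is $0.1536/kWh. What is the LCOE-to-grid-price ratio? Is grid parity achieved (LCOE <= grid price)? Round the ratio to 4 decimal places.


Compare LCOE to grid price:
  LCOE = $0.0734/kWh, Grid price = $0.1536/kWh
  Ratio = LCOE / grid_price = 0.0734 / 0.1536 = 0.4779
  Grid parity achieved (ratio <= 1)? yes

0.4779


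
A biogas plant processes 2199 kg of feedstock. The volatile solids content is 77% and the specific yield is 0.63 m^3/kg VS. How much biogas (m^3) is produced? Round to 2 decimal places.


Compute volatile solids:
  VS = mass * VS_fraction = 2199 * 0.77 = 1693.23 kg
Calculate biogas volume:
  Biogas = VS * specific_yield = 1693.23 * 0.63
  Biogas = 1066.73 m^3

1066.73


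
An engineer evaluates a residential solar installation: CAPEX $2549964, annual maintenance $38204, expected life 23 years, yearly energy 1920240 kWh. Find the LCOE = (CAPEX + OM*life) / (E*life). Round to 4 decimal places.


Total cost = CAPEX + OM * lifetime = 2549964 + 38204 * 23 = 2549964 + 878692 = 3428656
Total generation = annual * lifetime = 1920240 * 23 = 44165520 kWh
LCOE = 3428656 / 44165520
LCOE = 0.0776 $/kWh

0.0776


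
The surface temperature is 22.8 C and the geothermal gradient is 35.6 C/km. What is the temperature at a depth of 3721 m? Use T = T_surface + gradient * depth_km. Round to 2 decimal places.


Convert depth to km: 3721 / 1000 = 3.721 km
Temperature increase = gradient * depth_km = 35.6 * 3.721 = 132.47 C
Temperature at depth = T_surface + delta_T = 22.8 + 132.47
T = 155.27 C

155.27


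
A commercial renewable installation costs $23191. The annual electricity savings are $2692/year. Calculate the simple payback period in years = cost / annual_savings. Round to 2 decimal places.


Simple payback period = initial cost / annual savings
Payback = 23191 / 2692
Payback = 8.61 years

8.61


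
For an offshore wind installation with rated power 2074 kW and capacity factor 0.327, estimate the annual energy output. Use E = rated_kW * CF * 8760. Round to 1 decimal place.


Annual energy = rated_kW * capacity_factor * hours_per_year
Given: P_rated = 2074 kW, CF = 0.327, hours = 8760
E = 2074 * 0.327 * 8760
E = 5941014.5 kWh

5941014.5


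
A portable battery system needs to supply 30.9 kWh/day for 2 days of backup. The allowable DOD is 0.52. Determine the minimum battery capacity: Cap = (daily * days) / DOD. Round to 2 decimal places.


Total energy needed = daily * days = 30.9 * 2 = 61.8 kWh
Account for depth of discharge:
  Cap = total_energy / DOD = 61.8 / 0.52
  Cap = 118.85 kWh

118.85


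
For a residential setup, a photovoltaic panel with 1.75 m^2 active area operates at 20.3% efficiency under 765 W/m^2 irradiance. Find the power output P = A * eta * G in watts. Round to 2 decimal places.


Use the solar power formula P = A * eta * G.
Given: A = 1.75 m^2, eta = 0.203, G = 765 W/m^2
P = 1.75 * 0.203 * 765
P = 271.77 W

271.77


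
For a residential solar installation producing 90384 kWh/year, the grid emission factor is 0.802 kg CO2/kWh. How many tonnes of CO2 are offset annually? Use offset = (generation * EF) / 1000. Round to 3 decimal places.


CO2 offset in kg = generation * emission_factor
CO2 offset = 90384 * 0.802 = 72487.97 kg
Convert to tonnes:
  CO2 offset = 72487.97 / 1000 = 72.488 tonnes

72.488


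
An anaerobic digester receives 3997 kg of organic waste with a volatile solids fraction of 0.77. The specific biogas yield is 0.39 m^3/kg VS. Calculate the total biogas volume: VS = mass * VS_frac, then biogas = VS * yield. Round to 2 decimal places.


Compute volatile solids:
  VS = mass * VS_fraction = 3997 * 0.77 = 3077.69 kg
Calculate biogas volume:
  Biogas = VS * specific_yield = 3077.69 * 0.39
  Biogas = 1200.30 m^3

1200.30


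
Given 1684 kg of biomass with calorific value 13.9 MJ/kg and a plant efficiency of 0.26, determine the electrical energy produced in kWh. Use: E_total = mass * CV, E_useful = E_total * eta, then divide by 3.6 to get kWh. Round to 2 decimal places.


Total energy = mass * CV = 1684 * 13.9 = 23407.6 MJ
Useful energy = total * eta = 23407.6 * 0.26 = 6085.98 MJ
Convert to kWh: 6085.98 / 3.6
Useful energy = 1690.55 kWh

1690.55


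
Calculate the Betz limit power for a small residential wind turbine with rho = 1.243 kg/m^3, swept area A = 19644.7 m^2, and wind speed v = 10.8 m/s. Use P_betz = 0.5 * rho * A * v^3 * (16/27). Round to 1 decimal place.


The Betz coefficient Cp_max = 16/27 = 0.5926
v^3 = 10.8^3 = 1259.712
P_betz = 0.5 * rho * A * v^3 * Cp_max
P_betz = 0.5 * 1.243 * 19644.7 * 1259.712 * 0.5926
P_betz = 9114104.8 W

9114104.8


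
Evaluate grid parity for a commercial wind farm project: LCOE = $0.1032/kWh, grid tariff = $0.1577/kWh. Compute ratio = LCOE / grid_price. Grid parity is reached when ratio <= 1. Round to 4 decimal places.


Compare LCOE to grid price:
  LCOE = $0.1032/kWh, Grid price = $0.1577/kWh
  Ratio = LCOE / grid_price = 0.1032 / 0.1577 = 0.6544
  Grid parity achieved (ratio <= 1)? yes

0.6544


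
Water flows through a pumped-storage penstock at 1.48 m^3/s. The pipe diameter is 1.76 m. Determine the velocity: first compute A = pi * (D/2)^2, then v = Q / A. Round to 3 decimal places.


Compute pipe cross-sectional area:
  A = pi * (D/2)^2 = pi * (1.76/2)^2 = 2.4328 m^2
Calculate velocity:
  v = Q / A = 1.48 / 2.4328
  v = 0.608 m/s

0.608


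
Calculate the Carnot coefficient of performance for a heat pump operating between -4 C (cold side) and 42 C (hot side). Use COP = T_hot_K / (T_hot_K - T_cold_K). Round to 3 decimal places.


Convert to Kelvin:
  T_hot = 42 + 273.15 = 315.15 K
  T_cold = -4 + 273.15 = 269.15 K
Apply Carnot COP formula:
  COP = T_hot_K / (T_hot_K - T_cold_K) = 315.15 / 46.0
  COP = 6.851

6.851


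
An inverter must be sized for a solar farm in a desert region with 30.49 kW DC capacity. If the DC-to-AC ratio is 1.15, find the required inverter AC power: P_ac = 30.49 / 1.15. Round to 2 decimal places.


The inverter AC capacity is determined by the DC/AC ratio.
Given: P_dc = 30.49 kW, DC/AC ratio = 1.15
P_ac = P_dc / ratio = 30.49 / 1.15
P_ac = 26.51 kW

26.51


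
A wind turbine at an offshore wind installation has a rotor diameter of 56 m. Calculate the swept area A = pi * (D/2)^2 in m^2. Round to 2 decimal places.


Compute the rotor radius:
  r = D / 2 = 56 / 2 = 28.0 m
Calculate swept area:
  A = pi * r^2 = pi * 28.0^2
  A = 2463.01 m^2

2463.01


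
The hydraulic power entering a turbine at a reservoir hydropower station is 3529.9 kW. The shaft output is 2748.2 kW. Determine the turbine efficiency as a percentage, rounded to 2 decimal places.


Turbine efficiency = (output power / input power) * 100
eta = (2748.2 / 3529.9) * 100
eta = 77.85%

77.85


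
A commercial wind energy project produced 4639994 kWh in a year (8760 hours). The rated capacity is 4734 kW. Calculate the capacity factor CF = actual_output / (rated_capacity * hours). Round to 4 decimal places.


Capacity factor = actual output / maximum possible output
Maximum possible = rated * hours = 4734 * 8760 = 41469840 kWh
CF = 4639994 / 41469840
CF = 0.1119

0.1119


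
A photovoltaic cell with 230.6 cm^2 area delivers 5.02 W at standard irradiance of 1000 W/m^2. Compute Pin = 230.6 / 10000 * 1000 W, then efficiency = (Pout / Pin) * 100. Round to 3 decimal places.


First compute the input power:
  Pin = area_cm2 / 10000 * G = 230.6 / 10000 * 1000 = 23.06 W
Then compute efficiency:
  Efficiency = (Pout / Pin) * 100 = (5.02 / 23.06) * 100
  Efficiency = 21.769%

21.769


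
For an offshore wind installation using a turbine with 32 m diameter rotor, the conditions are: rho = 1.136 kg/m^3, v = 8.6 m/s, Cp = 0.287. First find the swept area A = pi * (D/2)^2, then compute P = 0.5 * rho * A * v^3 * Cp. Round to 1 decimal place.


Step 1 -- Compute swept area:
  A = pi * (D/2)^2 = pi * (32/2)^2 = 804.25 m^2
Step 2 -- Apply wind power equation:
  P = 0.5 * rho * A * v^3 * Cp
  v^3 = 8.6^3 = 636.056
  P = 0.5 * 1.136 * 804.25 * 636.056 * 0.287
  P = 83390.3 W

83390.3


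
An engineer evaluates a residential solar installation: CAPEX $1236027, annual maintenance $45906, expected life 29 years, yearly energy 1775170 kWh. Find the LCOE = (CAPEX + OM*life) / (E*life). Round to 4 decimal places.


Total cost = CAPEX + OM * lifetime = 1236027 + 45906 * 29 = 1236027 + 1331274 = 2567301
Total generation = annual * lifetime = 1775170 * 29 = 51479930 kWh
LCOE = 2567301 / 51479930
LCOE = 0.0499 $/kWh

0.0499


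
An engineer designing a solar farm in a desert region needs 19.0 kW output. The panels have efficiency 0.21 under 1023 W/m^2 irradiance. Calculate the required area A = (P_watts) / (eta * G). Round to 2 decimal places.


Convert target power to watts: P = 19.0 * 1000 = 19000.0 W
Compute denominator: eta * G = 0.21 * 1023 = 214.83
Required area A = P / (eta * G) = 19000.0 / 214.83
A = 88.44 m^2

88.44


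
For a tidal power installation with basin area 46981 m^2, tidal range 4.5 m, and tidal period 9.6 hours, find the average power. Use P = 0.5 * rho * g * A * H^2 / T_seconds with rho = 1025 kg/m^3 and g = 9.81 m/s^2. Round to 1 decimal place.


Convert period to seconds: T = 9.6 * 3600 = 34560.0 s
H^2 = 4.5^2 = 20.25
P = 0.5 * rho * g * A * H^2 / T
P = 0.5 * 1025 * 9.81 * 46981 * 20.25 / 34560.0
P = 138400.1 W

138400.1


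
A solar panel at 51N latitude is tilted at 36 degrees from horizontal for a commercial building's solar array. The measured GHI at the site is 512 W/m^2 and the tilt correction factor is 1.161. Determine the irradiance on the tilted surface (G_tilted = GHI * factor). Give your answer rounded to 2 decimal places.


Identify the given values:
  GHI = 512 W/m^2, tilt correction factor = 1.161
Apply the formula G_tilted = GHI * factor:
  G_tilted = 512 * 1.161
  G_tilted = 594.43 W/m^2

594.43


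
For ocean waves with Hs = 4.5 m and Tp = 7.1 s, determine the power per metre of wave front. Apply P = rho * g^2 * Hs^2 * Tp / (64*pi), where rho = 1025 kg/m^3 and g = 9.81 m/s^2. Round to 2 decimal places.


Apply wave power formula:
  g^2 = 9.81^2 = 96.2361
  Hs^2 = 4.5^2 = 20.25
  Numerator = rho * g^2 * Hs^2 * Tp = 1025 * 96.2361 * 20.25 * 7.1 = 14182253.91
  Denominator = 64 * pi = 201.0619
  P = 14182253.91 / 201.0619 = 70536.74 W/m

70536.74


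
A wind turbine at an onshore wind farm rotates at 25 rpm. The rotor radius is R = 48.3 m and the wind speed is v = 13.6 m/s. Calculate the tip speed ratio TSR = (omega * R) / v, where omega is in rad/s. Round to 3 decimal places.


Convert rotational speed to rad/s:
  omega = 25 * 2 * pi / 60 = 2.618 rad/s
Compute tip speed:
  v_tip = omega * R = 2.618 * 48.3 = 126.449 m/s
Tip speed ratio:
  TSR = v_tip / v_wind = 126.449 / 13.6 = 9.298

9.298


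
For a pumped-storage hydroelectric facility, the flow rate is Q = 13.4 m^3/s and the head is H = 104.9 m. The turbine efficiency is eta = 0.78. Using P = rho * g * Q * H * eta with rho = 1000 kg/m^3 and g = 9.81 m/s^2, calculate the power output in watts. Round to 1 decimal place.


Apply the hydropower formula P = rho * g * Q * H * eta
rho * g = 1000 * 9.81 = 9810.0
P = 9810.0 * 13.4 * 104.9 * 0.78
P = 10755829.2 W

10755829.2


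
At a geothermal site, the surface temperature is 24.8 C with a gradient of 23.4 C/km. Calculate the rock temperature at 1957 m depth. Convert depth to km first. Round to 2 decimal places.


Convert depth to km: 1957 / 1000 = 1.957 km
Temperature increase = gradient * depth_km = 23.4 * 1.957 = 45.79 C
Temperature at depth = T_surface + delta_T = 24.8 + 45.79
T = 70.59 C

70.59


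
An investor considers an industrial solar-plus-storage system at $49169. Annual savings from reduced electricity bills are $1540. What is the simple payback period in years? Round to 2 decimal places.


Simple payback period = initial cost / annual savings
Payback = 49169 / 1540
Payback = 31.93 years

31.93


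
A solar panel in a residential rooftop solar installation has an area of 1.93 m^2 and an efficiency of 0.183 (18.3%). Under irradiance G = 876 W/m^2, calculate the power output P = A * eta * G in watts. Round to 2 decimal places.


Use the solar power formula P = A * eta * G.
Given: A = 1.93 m^2, eta = 0.183, G = 876 W/m^2
P = 1.93 * 0.183 * 876
P = 309.39 W

309.39


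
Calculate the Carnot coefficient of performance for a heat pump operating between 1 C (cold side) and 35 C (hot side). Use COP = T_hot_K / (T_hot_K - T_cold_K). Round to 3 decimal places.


Convert to Kelvin:
  T_hot = 35 + 273.15 = 308.15 K
  T_cold = 1 + 273.15 = 274.15 K
Apply Carnot COP formula:
  COP = T_hot_K / (T_hot_K - T_cold_K) = 308.15 / 34.0
  COP = 9.063

9.063


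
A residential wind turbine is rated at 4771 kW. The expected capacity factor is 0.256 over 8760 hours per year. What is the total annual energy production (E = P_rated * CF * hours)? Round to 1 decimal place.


Annual energy = rated_kW * capacity_factor * hours_per_year
Given: P_rated = 4771 kW, CF = 0.256, hours = 8760
E = 4771 * 0.256 * 8760
E = 10699253.8 kWh

10699253.8


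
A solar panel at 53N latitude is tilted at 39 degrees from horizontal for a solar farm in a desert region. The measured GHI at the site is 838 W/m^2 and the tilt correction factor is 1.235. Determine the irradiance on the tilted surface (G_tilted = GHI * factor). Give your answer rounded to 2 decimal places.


Identify the given values:
  GHI = 838 W/m^2, tilt correction factor = 1.235
Apply the formula G_tilted = GHI * factor:
  G_tilted = 838 * 1.235
  G_tilted = 1034.93 W/m^2

1034.93


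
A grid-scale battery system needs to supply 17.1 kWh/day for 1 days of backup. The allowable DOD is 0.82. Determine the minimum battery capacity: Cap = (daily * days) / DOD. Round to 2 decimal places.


Total energy needed = daily * days = 17.1 * 1 = 17.1 kWh
Account for depth of discharge:
  Cap = total_energy / DOD = 17.1 / 0.82
  Cap = 20.85 kWh

20.85


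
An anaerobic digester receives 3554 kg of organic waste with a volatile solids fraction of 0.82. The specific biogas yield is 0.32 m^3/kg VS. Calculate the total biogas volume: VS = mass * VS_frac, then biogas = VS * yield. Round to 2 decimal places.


Compute volatile solids:
  VS = mass * VS_fraction = 3554 * 0.82 = 2914.28 kg
Calculate biogas volume:
  Biogas = VS * specific_yield = 2914.28 * 0.32
  Biogas = 932.57 m^3

932.57


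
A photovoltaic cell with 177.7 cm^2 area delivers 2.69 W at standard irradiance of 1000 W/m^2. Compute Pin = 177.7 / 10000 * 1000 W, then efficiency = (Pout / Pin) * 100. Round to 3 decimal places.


First compute the input power:
  Pin = area_cm2 / 10000 * G = 177.7 / 10000 * 1000 = 17.77 W
Then compute efficiency:
  Efficiency = (Pout / Pin) * 100 = (2.69 / 17.77) * 100
  Efficiency = 15.138%

15.138


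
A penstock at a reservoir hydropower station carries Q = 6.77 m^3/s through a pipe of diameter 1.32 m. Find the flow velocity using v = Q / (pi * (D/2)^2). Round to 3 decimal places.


Compute pipe cross-sectional area:
  A = pi * (D/2)^2 = pi * (1.32/2)^2 = 1.3685 m^2
Calculate velocity:
  v = Q / A = 6.77 / 1.3685
  v = 4.947 m/s

4.947


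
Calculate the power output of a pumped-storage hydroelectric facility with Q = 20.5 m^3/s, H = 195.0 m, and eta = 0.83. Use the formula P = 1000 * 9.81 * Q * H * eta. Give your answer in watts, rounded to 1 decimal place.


Apply the hydropower formula P = rho * g * Q * H * eta
rho * g = 1000 * 9.81 = 9810.0
P = 9810.0 * 20.5 * 195.0 * 0.83
P = 32548844.3 W

32548844.3


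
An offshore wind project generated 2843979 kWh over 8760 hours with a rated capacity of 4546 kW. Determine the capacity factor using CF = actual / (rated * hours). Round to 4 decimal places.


Capacity factor = actual output / maximum possible output
Maximum possible = rated * hours = 4546 * 8760 = 39822960 kWh
CF = 2843979 / 39822960
CF = 0.0714

0.0714


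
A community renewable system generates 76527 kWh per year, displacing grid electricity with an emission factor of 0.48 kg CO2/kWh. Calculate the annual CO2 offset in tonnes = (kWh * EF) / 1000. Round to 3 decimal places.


CO2 offset in kg = generation * emission_factor
CO2 offset = 76527 * 0.48 = 36732.96 kg
Convert to tonnes:
  CO2 offset = 36732.96 / 1000 = 36.733 tonnes

36.733


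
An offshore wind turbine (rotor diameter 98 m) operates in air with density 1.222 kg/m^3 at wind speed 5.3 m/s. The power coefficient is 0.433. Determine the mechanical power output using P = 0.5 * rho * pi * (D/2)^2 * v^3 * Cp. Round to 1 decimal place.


Step 1 -- Compute swept area:
  A = pi * (D/2)^2 = pi * (98/2)^2 = 7542.96 m^2
Step 2 -- Apply wind power equation:
  P = 0.5 * rho * A * v^3 * Cp
  v^3 = 5.3^3 = 148.877
  P = 0.5 * 1.222 * 7542.96 * 148.877 * 0.433
  P = 297097.3 W

297097.3


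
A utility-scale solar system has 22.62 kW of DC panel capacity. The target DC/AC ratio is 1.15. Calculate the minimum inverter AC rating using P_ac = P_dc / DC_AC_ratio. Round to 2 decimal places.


The inverter AC capacity is determined by the DC/AC ratio.
Given: P_dc = 22.62 kW, DC/AC ratio = 1.15
P_ac = P_dc / ratio = 22.62 / 1.15
P_ac = 19.67 kW

19.67


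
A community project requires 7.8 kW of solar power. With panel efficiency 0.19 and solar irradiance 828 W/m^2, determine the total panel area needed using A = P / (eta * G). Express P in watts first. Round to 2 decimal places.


Convert target power to watts: P = 7.8 * 1000 = 7800.0 W
Compute denominator: eta * G = 0.19 * 828 = 157.32
Required area A = P / (eta * G) = 7800.0 / 157.32
A = 49.58 m^2

49.58


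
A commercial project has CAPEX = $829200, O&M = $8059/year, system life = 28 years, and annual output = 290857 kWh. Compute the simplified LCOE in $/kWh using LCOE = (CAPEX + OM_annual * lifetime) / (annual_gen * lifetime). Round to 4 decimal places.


Total cost = CAPEX + OM * lifetime = 829200 + 8059 * 28 = 829200 + 225652 = 1054852
Total generation = annual * lifetime = 290857 * 28 = 8143996 kWh
LCOE = 1054852 / 8143996
LCOE = 0.1295 $/kWh

0.1295


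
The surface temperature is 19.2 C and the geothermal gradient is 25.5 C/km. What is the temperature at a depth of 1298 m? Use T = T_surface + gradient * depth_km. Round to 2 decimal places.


Convert depth to km: 1298 / 1000 = 1.298 km
Temperature increase = gradient * depth_km = 25.5 * 1.298 = 33.1 C
Temperature at depth = T_surface + delta_T = 19.2 + 33.1
T = 52.30 C

52.30


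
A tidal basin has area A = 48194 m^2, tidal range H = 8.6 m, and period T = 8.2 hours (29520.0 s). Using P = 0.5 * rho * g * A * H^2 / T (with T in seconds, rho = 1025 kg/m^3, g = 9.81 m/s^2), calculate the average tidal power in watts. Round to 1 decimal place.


Convert period to seconds: T = 8.2 * 3600 = 29520.0 s
H^2 = 8.6^2 = 73.96
P = 0.5 * rho * g * A * H^2 / T
P = 0.5 * 1025 * 9.81 * 48194 * 73.96 / 29520.0
P = 607066.7 W

607066.7


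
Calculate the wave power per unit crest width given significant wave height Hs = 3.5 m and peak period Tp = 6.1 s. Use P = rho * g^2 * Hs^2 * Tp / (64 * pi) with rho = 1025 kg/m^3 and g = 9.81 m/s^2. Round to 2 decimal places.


Apply wave power formula:
  g^2 = 9.81^2 = 96.2361
  Hs^2 = 3.5^2 = 12.25
  Numerator = rho * g^2 * Hs^2 * Tp = 1025 * 96.2361 * 12.25 * 6.1 = 7371023.64
  Denominator = 64 * pi = 201.0619
  P = 7371023.64 / 201.0619 = 36660.46 W/m

36660.46


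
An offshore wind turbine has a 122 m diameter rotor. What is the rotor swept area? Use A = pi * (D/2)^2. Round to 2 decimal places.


Compute the rotor radius:
  r = D / 2 = 122 / 2 = 61.0 m
Calculate swept area:
  A = pi * r^2 = pi * 61.0^2
  A = 11689.87 m^2

11689.87


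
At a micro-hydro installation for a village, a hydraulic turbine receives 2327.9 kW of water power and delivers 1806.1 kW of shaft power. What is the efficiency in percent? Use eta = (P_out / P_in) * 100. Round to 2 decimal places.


Turbine efficiency = (output power / input power) * 100
eta = (1806.1 / 2327.9) * 100
eta = 77.58%

77.58


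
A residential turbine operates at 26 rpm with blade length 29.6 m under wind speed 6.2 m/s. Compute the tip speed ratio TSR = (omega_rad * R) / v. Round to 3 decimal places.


Convert rotational speed to rad/s:
  omega = 26 * 2 * pi / 60 = 2.7227 rad/s
Compute tip speed:
  v_tip = omega * R = 2.7227 * 29.6 = 80.592 m/s
Tip speed ratio:
  TSR = v_tip / v_wind = 80.592 / 6.2 = 12.999

12.999


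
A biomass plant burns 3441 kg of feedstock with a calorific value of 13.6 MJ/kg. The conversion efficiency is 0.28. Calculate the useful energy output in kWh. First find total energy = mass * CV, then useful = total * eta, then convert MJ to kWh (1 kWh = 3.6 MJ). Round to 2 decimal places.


Total energy = mass * CV = 3441 * 13.6 = 46797.6 MJ
Useful energy = total * eta = 46797.6 * 0.28 = 13103.33 MJ
Convert to kWh: 13103.33 / 3.6
Useful energy = 3639.81 kWh

3639.81


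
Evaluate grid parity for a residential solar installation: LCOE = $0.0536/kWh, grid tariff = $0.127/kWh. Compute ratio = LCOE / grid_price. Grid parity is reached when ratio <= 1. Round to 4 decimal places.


Compare LCOE to grid price:
  LCOE = $0.0536/kWh, Grid price = $0.127/kWh
  Ratio = LCOE / grid_price = 0.0536 / 0.127 = 0.4220
  Grid parity achieved (ratio <= 1)? yes

0.4220
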